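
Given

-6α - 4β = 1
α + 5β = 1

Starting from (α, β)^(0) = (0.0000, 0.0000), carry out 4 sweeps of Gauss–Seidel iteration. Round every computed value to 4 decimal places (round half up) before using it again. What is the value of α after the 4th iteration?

Iteration 1:
  α = (1 - (-4)·0.0000) / (-6) = -0.1667
  β = (1 - (1)·-0.1667) / (5) = 0.2333
Iteration 2:
  α = (1 - (-4)·0.2333) / (-6) = -0.3222
  β = (1 - (1)·-0.3222) / (5) = 0.2644
Iteration 3:
  α = (1 - (-4)·0.2644) / (-6) = -0.3429
  β = (1 - (1)·-0.3429) / (5) = 0.2686
Iteration 4:
  α = (1 - (-4)·0.2686) / (-6) = -0.3457
  β = (1 - (1)·-0.3457) / (5) = 0.2691

-0.3457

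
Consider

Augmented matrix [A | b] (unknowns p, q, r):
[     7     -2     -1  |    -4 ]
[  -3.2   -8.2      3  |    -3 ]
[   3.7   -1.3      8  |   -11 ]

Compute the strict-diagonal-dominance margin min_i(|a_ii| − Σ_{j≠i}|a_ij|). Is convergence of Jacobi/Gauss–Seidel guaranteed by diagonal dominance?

2

row 1: |7| − (2+1) = 4
row 2: |-8.2| − (3.2+3) = 2
row 3: |8| − (3.7+1.3) = 3
minimum over rows = 2 → strictly diagonally dominant (convergence guaranteed)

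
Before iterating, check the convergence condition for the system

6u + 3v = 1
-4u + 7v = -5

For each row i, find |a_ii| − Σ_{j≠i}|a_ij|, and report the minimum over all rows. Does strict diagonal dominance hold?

row 1: |6| − (3) = 3
row 2: |7| − (4) = 3
minimum over rows = 3 → strictly diagonally dominant (convergence guaranteed)

3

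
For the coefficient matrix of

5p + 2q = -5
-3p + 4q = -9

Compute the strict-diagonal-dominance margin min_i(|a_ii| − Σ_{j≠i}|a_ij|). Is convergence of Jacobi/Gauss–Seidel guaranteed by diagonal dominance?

row 1: |5| − (2) = 3
row 2: |4| − (3) = 1
minimum over rows = 1 → strictly diagonally dominant (convergence guaranteed)

1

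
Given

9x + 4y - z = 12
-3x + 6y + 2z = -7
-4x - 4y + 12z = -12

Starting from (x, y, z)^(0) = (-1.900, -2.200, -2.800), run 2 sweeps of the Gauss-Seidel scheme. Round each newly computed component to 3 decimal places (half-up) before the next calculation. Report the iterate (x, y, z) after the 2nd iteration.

Iteration 1:
  x = (12 - (4)·-2.200 - (-1)·-2.800) / (9) = 2.000
  y = (-7 - (-3)·2.000 - (2)·-2.800) / (6) = 0.767
  z = (-12 - (-4)·2.000 - (-4)·0.767) / (12) = -0.078
Iteration 2:
  x = (12 - (4)·0.767 - (-1)·-0.078) / (9) = 0.984
  y = (-7 - (-3)·0.984 - (2)·-0.078) / (6) = -0.649
  z = (-12 - (-4)·0.984 - (-4)·-0.649) / (12) = -0.888

(0.984, -0.649, -0.888)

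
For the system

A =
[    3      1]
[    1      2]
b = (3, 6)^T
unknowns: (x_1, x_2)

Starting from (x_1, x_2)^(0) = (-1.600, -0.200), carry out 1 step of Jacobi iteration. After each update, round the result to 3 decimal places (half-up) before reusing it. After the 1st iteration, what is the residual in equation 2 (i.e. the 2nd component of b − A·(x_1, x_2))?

-2.667

Iteration 1:
  x_1 = (3 - (1)·-0.200) / (3) = 1.067
  x_2 = (6 - (1)·-1.600) / (2) = 3.800
Residual b − A·x = (-4.001, -2.667)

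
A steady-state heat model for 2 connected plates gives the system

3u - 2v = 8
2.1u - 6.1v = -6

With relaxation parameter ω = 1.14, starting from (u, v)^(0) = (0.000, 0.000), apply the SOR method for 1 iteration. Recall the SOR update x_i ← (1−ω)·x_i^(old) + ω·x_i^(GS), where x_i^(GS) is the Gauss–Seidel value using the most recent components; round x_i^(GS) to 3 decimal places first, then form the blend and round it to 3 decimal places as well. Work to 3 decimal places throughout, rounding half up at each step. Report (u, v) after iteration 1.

(3.040, 2.314)

Iteration 1:
  u: GS value = (8 - (-2)·0.000) / (3) = 2.667;  u ← (1−ω)·0.000 + ω·2.667 = 3.040
  v: GS value = (-6 - (2.1)·3.040) / (-6.1) = 2.030;  v ← (1−ω)·0.000 + ω·2.030 = 2.314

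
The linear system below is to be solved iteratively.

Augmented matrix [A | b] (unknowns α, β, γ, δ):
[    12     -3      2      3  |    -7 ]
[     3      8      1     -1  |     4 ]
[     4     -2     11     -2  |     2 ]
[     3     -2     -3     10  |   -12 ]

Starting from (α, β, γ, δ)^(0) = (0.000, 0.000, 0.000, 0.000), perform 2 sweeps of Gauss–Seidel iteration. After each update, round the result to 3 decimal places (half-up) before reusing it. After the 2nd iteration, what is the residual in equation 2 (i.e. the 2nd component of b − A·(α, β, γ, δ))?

0.062

Iteration 1:
  α = (-7 - (-3)·0.000 - (2)·0.000 - (3)·0.000) / (12) = -0.583
  β = (4 - (3)·-0.583 - (1)·0.000 - (-1)·0.000) / (8) = 0.719
  γ = (2 - (4)·-0.583 - (-2)·0.719 - (-2)·0.000) / (11) = 0.525
  δ = (-12 - (3)·-0.583 - (-2)·0.719 - (-3)·0.525) / (10) = -0.724
Iteration 2:
  α = (-7 - (-3)·0.719 - (2)·0.525 - (3)·-0.724) / (12) = -0.310
  β = (4 - (3)·-0.310 - (1)·0.525 - (-1)·-0.724) / (8) = 0.460
  γ = (2 - (4)·-0.310 - (-2)·0.460 - (-2)·-0.724) / (11) = 0.247
  δ = (-12 - (3)·-0.310 - (-2)·0.460 - (-3)·0.247) / (10) = -0.941
Residual b − A·x = (0.429, 0.062, -0.439, 0.001)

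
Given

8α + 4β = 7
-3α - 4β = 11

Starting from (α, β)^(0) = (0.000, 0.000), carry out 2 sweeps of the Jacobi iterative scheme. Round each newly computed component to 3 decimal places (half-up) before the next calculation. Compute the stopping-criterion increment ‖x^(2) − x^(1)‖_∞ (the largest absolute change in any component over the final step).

Iteration 1:
  α = (7 - (4)·0.000) / (8) = 0.875
  β = (11 - (-3)·0.000) / (-4) = -2.750
Iteration 2:
  α = (7 - (4)·-2.750) / (8) = 2.250
  β = (11 - (-3)·0.875) / (-4) = -3.406
Change: (1.375, -0.656) → max |·| = 1.375

1.375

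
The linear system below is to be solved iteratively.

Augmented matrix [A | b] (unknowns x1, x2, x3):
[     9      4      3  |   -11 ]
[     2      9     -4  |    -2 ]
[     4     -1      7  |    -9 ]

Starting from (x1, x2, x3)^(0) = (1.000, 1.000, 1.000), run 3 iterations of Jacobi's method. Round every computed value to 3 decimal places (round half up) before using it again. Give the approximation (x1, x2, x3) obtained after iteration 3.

Iteration 1:
  x1 = (-11 - (4)·1.000 - (3)·1.000) / (9) = -2.000
  x2 = (-2 - (2)·1.000 - (-4)·1.000) / (9) = 0.000
  x3 = (-9 - (4)·1.000 - (-1)·1.000) / (7) = -1.714
Iteration 2:
  x1 = (-11 - (4)·0.000 - (3)·-1.714) / (9) = -0.651
  x2 = (-2 - (2)·-2.000 - (-4)·-1.714) / (9) = -0.540
  x3 = (-9 - (4)·-2.000 - (-1)·0.000) / (7) = -0.143
Iteration 3:
  x1 = (-11 - (4)·-0.540 - (3)·-0.143) / (9) = -0.935
  x2 = (-2 - (2)·-0.651 - (-4)·-0.143) / (9) = -0.141
  x3 = (-9 - (4)·-0.651 - (-1)·-0.540) / (7) = -0.991

(-0.935, -0.141, -0.991)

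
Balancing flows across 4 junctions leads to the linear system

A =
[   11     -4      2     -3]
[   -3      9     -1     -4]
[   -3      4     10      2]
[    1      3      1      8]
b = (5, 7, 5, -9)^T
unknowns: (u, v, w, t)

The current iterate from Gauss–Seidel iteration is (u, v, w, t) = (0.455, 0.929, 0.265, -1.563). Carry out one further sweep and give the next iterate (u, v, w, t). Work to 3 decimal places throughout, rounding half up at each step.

One sweep:
  u = (5 - (-4)·0.929 - (2)·0.265 - (-3)·-1.563) / (11) = 0.318
  v = (7 - (-3)·0.318 - (-1)·0.265 - (-4)·-1.563) / (9) = 0.219
  w = (5 - (-3)·0.318 - (4)·0.219 - (2)·-1.563) / (10) = 0.820
  t = (-9 - (1)·0.318 - (3)·0.219 - (1)·0.820) / (8) = -1.349

(0.318, 0.219, 0.820, -1.349)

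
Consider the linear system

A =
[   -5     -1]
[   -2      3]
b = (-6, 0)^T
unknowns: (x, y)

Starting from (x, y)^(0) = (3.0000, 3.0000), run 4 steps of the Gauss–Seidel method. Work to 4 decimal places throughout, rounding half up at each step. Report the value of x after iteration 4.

1.0599

Iteration 1:
  x = (-6 - (-1)·3.0000) / (-5) = 0.6000
  y = (0 - (-2)·0.6000) / (3) = 0.4000
Iteration 2:
  x = (-6 - (-1)·0.4000) / (-5) = 1.1200
  y = (0 - (-2)·1.1200) / (3) = 0.7467
Iteration 3:
  x = (-6 - (-1)·0.7467) / (-5) = 1.0507
  y = (0 - (-2)·1.0507) / (3) = 0.7005
Iteration 4:
  x = (-6 - (-1)·0.7005) / (-5) = 1.0599
  y = (0 - (-2)·1.0599) / (3) = 0.7066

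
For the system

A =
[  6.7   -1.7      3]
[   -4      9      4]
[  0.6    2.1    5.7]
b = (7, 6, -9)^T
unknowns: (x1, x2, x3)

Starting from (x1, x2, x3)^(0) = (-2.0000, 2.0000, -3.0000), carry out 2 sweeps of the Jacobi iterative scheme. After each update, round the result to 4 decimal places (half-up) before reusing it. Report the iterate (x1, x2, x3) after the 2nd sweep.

Iteration 1:
  x1 = (7 - (-1.7)·2.0000 - (3)·-3.0000) / (6.7) = 2.8955
  x2 = (6 - (-4)·-2.0000 - (4)·-3.0000) / (9) = 1.1111
  x3 = (-9 - (0.6)·-2.0000 - (2.1)·2.0000) / (5.7) = -2.1053
Iteration 2:
  x1 = (7 - (-1.7)·1.1111 - (3)·-2.1053) / (6.7) = 2.2694
  x2 = (6 - (-4)·2.8955 - (4)·-2.1053) / (9) = 2.8892
  x3 = (-9 - (0.6)·2.8955 - (2.1)·1.1111) / (5.7) = -2.2931

(2.2694, 2.8892, -2.2931)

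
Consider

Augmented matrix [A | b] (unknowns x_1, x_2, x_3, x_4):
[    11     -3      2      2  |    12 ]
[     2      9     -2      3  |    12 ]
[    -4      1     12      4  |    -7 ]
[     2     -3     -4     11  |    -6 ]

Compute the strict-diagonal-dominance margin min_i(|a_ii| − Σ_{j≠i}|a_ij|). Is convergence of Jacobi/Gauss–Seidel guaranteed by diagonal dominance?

row 1: |11| − (3+2+2) = 4
row 2: |9| − (2+2+3) = 2
row 3: |12| − (4+1+4) = 3
row 4: |11| − (2+3+4) = 2
minimum over rows = 2 → strictly diagonally dominant (convergence guaranteed)

2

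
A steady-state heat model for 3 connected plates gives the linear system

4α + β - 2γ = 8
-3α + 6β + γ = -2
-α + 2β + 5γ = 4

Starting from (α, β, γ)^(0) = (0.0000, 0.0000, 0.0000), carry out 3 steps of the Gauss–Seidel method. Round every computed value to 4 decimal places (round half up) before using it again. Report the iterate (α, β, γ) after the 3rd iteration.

(2.3325, 0.6670, 0.9997)

Iteration 1:
  α = (8 - (1)·0.0000 - (-2)·0.0000) / (4) = 2.0000
  β = (-2 - (-3)·2.0000 - (1)·0.0000) / (6) = 0.6667
  γ = (4 - (-1)·2.0000 - (2)·0.6667) / (5) = 0.9333
Iteration 2:
  α = (8 - (1)·0.6667 - (-2)·0.9333) / (4) = 2.3000
  β = (-2 - (-3)·2.3000 - (1)·0.9333) / (6) = 0.6611
  γ = (4 - (-1)·2.3000 - (2)·0.6611) / (5) = 0.9956
Iteration 3:
  α = (8 - (1)·0.6611 - (-2)·0.9956) / (4) = 2.3325
  β = (-2 - (-3)·2.3325 - (1)·0.9956) / (6) = 0.6670
  γ = (4 - (-1)·2.3325 - (2)·0.6670) / (5) = 0.9997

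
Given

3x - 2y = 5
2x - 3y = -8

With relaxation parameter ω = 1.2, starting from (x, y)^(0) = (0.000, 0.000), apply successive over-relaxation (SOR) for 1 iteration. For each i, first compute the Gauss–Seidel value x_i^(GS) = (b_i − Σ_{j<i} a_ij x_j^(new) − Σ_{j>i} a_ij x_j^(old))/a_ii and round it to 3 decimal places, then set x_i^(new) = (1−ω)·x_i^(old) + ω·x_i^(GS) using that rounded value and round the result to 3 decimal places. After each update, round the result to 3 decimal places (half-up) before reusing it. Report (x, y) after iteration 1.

(2.000, 4.800)

Iteration 1:
  x: GS value = (5 - (-2)·0.000) / (3) = 1.667;  x ← (1−ω)·0.000 + ω·1.667 = 2.000
  y: GS value = (-8 - (2)·2.000) / (-3) = 4.000;  y ← (1−ω)·0.000 + ω·4.000 = 4.800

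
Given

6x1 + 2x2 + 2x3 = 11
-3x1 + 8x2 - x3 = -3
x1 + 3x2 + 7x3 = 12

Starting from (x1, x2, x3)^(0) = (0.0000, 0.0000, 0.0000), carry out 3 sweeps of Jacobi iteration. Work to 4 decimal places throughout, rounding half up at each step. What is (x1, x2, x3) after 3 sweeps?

(1.1200, 0.3467, 1.2904)

Iteration 1:
  x1 = (11 - (2)·0.0000 - (2)·0.0000) / (6) = 1.8333
  x2 = (-3 - (-3)·0.0000 - (-1)·0.0000) / (8) = -0.3750
  x3 = (12 - (1)·0.0000 - (3)·0.0000) / (7) = 1.7143
Iteration 2:
  x1 = (11 - (2)·-0.3750 - (2)·1.7143) / (6) = 1.3869
  x2 = (-3 - (-3)·1.8333 - (-1)·1.7143) / (8) = 0.5268
  x3 = (12 - (1)·1.8333 - (3)·-0.3750) / (7) = 1.6131
Iteration 3:
  x1 = (11 - (2)·0.5268 - (2)·1.6131) / (6) = 1.1200
  x2 = (-3 - (-3)·1.3869 - (-1)·1.6131) / (8) = 0.3467
  x3 = (12 - (1)·1.3869 - (3)·0.5268) / (7) = 1.2904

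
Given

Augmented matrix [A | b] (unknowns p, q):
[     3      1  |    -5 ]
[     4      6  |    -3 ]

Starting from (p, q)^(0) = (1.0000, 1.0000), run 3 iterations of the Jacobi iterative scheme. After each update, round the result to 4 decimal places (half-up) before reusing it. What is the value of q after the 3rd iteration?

Iteration 1:
  p = (-5 - (1)·1.0000) / (3) = -2.0000
  q = (-3 - (4)·1.0000) / (6) = -1.1667
Iteration 2:
  p = (-5 - (1)·-1.1667) / (3) = -1.2778
  q = (-3 - (4)·-2.0000) / (6) = 0.8333
Iteration 3:
  p = (-5 - (1)·0.8333) / (3) = -1.9444
  q = (-3 - (4)·-1.2778) / (6) = 0.3519

0.3519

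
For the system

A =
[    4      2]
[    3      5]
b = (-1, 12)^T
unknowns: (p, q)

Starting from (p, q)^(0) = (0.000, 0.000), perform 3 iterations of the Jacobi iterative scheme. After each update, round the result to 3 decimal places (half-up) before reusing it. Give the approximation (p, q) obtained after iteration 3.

Iteration 1:
  p = (-1 - (2)·0.000) / (4) = -0.250
  q = (12 - (3)·0.000) / (5) = 2.400
Iteration 2:
  p = (-1 - (2)·2.400) / (4) = -1.450
  q = (12 - (3)·-0.250) / (5) = 2.550
Iteration 3:
  p = (-1 - (2)·2.550) / (4) = -1.525
  q = (12 - (3)·-1.450) / (5) = 3.270

(-1.525, 3.270)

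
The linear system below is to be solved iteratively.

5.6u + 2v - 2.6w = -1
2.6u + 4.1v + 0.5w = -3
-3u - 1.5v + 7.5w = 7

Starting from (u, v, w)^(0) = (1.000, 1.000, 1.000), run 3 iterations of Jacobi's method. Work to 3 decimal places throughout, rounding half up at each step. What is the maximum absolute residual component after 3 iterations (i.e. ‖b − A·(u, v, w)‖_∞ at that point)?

2.864

Iteration 1:
  u = (-1 - (2)·1.000 - (-2.6)·1.000) / (5.6) = -0.071
  v = (-3 - (2.6)·1.000 - (0.5)·1.000) / (4.1) = -1.488
  w = (7 - (-3)·1.000 - (-1.5)·1.000) / (7.5) = 1.533
Iteration 2:
  u = (-1 - (2)·-1.488 - (-2.6)·1.533) / (5.6) = 1.065
  v = (-3 - (2.6)·-0.071 - (0.5)·1.533) / (4.1) = -0.874
  w = (7 - (-3)·-0.071 - (-1.5)·-1.488) / (7.5) = 0.607
Iteration 3:
  u = (-1 - (2)·-0.874 - (-2.6)·0.607) / (5.6) = 0.415
  v = (-3 - (2.6)·1.065 - (0.5)·0.607) / (4.1) = -1.481
  w = (7 - (-3)·1.065 - (-1.5)·-0.874) / (7.5) = 1.185
Residual b − A·x = (2.719, 1.401, -2.864); ∞-norm = 2.864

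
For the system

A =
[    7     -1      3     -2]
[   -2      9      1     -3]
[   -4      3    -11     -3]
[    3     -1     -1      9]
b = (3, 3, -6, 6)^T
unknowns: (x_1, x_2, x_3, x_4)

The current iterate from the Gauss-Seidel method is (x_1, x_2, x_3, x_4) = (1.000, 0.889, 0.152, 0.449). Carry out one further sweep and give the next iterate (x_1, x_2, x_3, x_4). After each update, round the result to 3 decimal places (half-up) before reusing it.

One sweep:
  x_1 = (3 - (-1)·0.889 - (3)·0.152 - (-2)·0.449) / (7) = 0.619
  x_2 = (3 - (-2)·0.619 - (1)·0.152 - (-3)·0.449) / (9) = 0.604
  x_3 = (-6 - (-4)·0.619 - (3)·0.604 - (-3)·0.449) / (-11) = 0.363
  x_4 = (6 - (3)·0.619 - (-1)·0.604 - (-1)·0.363) / (9) = 0.568

(0.619, 0.604, 0.363, 0.568)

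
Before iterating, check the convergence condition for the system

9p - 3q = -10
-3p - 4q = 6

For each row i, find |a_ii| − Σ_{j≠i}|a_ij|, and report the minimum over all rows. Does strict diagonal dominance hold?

row 1: |9| − (3) = 6
row 2: |-4| − (3) = 1
minimum over rows = 1 → strictly diagonally dominant (convergence guaranteed)

1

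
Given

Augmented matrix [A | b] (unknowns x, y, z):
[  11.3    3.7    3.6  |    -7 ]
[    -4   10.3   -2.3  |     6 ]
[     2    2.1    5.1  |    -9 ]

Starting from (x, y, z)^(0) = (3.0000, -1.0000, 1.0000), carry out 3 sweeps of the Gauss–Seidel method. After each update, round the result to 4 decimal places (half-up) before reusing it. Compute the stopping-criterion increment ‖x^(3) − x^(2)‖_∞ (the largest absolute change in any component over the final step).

Iteration 1:
  x = (-7 - (3.7)·-1.0000 - (3.6)·1.0000) / (11.3) = -0.6106
  y = (6 - (-4)·-0.6106 - (-2.3)·1.0000) / (10.3) = 0.5687
  z = (-9 - (2)·-0.6106 - (2.1)·0.5687) / (5.1) = -1.7594
Iteration 2:
  x = (-7 - (3.7)·0.5687 - (3.6)·-1.7594) / (11.3) = -0.2452
  y = (6 - (-4)·-0.2452 - (-2.3)·-1.7594) / (10.3) = 0.0944
  z = (-9 - (2)·-0.2452 - (2.1)·0.0944) / (5.1) = -1.7074
Iteration 3:
  x = (-7 - (3.7)·0.0944 - (3.6)·-1.7074) / (11.3) = -0.1064
  y = (6 - (-4)·-0.1064 - (-2.3)·-1.7074) / (10.3) = 0.1599
  z = (-9 - (2)·-0.1064 - (2.1)·0.1599) / (5.1) = -1.7888
Change: (0.1388, 0.0655, -0.0814) → max |·| = 0.1388

0.1388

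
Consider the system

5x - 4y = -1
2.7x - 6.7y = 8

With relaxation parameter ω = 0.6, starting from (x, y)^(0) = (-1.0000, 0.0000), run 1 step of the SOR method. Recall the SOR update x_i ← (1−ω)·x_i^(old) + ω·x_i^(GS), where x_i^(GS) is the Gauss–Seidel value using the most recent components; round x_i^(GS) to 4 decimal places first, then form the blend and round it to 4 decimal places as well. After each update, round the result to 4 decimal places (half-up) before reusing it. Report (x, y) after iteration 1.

Iteration 1:
  x: GS value = (-1 - (-4)·0.0000) / (5) = -0.2000;  x ← (1−ω)·-1.0000 + ω·-0.2000 = -0.5200
  y: GS value = (8 - (2.7)·-0.5200) / (-6.7) = -1.4036;  y ← (1−ω)·0.0000 + ω·-1.4036 = -0.8422

(-0.5200, -0.8422)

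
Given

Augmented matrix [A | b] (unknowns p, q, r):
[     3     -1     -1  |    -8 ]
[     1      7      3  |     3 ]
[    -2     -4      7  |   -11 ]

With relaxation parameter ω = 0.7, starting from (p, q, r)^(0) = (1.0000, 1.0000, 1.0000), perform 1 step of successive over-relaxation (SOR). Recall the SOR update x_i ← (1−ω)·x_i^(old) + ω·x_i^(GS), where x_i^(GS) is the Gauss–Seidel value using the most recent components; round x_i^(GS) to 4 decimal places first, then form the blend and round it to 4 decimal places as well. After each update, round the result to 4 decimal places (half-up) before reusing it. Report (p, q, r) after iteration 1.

(-1.1000, 0.4100, -0.8560)

Iteration 1:
  p: GS value = (-8 - (-1)·1.0000 - (-1)·1.0000) / (3) = -2.0000;  p ← (1−ω)·1.0000 + ω·-2.0000 = -1.1000
  q: GS value = (3 - (1)·-1.1000 - (3)·1.0000) / (7) = 0.1571;  q ← (1−ω)·1.0000 + ω·0.1571 = 0.4100
  r: GS value = (-11 - (-2)·-1.1000 - (-4)·0.4100) / (7) = -1.6514;  r ← (1−ω)·1.0000 + ω·-1.6514 = -0.8560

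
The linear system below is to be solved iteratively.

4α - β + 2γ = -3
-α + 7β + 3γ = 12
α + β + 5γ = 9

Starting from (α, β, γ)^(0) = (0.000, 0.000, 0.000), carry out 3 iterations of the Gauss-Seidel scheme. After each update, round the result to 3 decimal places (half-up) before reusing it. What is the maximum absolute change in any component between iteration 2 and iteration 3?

Iteration 1:
  α = (-3 - (-1)·0.000 - (2)·0.000) / (4) = -0.750
  β = (12 - (-1)·-0.750 - (3)·0.000) / (7) = 1.607
  γ = (9 - (1)·-0.750 - (1)·1.607) / (5) = 1.629
Iteration 2:
  α = (-3 - (-1)·1.607 - (2)·1.629) / (4) = -1.163
  β = (12 - (-1)·-1.163 - (3)·1.629) / (7) = 0.850
  γ = (9 - (1)·-1.163 - (1)·0.850) / (5) = 1.863
Iteration 3:
  α = (-3 - (-1)·0.850 - (2)·1.863) / (4) = -1.469
  β = (12 - (-1)·-1.469 - (3)·1.863) / (7) = 0.706
  γ = (9 - (1)·-1.469 - (1)·0.706) / (5) = 1.953
Change: (-0.306, -0.144, 0.090) → max |·| = 0.306

0.306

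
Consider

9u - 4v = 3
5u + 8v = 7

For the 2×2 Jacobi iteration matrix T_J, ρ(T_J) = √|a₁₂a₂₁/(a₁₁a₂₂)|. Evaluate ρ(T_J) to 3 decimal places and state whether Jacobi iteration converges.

a₁₂a₂₁/(a₁₁a₂₂) = (-4)·(5) / ((9)·(8)) = -0.277778
ρ = √|-0.277778| = √0.277778 = 0.527
ρ < 1, so Jacobi converges

0.527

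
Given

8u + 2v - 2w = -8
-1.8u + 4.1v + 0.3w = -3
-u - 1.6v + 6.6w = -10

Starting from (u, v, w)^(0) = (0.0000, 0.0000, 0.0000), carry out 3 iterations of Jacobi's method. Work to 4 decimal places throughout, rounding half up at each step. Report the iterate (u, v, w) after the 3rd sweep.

Iteration 1:
  u = (-8 - (2)·0.0000 - (-2)·0.0000) / (8) = -1.0000
  v = (-3 - (-1.8)·0.0000 - (0.3)·0.0000) / (4.1) = -0.7317
  w = (-10 - (-1)·0.0000 - (-1.6)·0.0000) / (6.6) = -1.5152
Iteration 2:
  u = (-8 - (2)·-0.7317 - (-2)·-1.5152) / (8) = -1.1959
  v = (-3 - (-1.8)·-1.0000 - (0.3)·-1.5152) / (4.1) = -1.0599
  w = (-10 - (-1)·-1.0000 - (-1.6)·-0.7317) / (6.6) = -1.8440
Iteration 3:
  u = (-8 - (2)·-1.0599 - (-2)·-1.8440) / (8) = -1.1960
  v = (-3 - (-1.8)·-1.1959 - (0.3)·-1.8440) / (4.1) = -1.1218
  w = (-10 - (-1)·-1.1959 - (-1.6)·-1.0599) / (6.6) = -1.9533

(-1.1960, -1.1218, -1.9533)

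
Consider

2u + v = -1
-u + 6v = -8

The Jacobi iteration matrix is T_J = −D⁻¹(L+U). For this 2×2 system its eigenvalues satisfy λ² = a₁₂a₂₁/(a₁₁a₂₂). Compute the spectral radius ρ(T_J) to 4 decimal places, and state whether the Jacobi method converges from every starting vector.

a₁₂a₂₁/(a₁₁a₂₂) = (1)·(-1) / ((2)·(6)) = -0.083333
ρ = √|-0.083333| = √0.083333 = 0.2887
ρ < 1, so Jacobi converges

0.2887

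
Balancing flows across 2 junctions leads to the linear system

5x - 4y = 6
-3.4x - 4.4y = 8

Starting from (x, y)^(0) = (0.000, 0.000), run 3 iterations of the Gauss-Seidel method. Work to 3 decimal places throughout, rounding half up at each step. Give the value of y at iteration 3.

-2.097

Iteration 1:
  x = (6 - (-4)·0.000) / (5) = 1.200
  y = (8 - (-3.4)·1.200) / (-4.4) = -2.745
Iteration 2:
  x = (6 - (-4)·-2.745) / (5) = -0.996
  y = (8 - (-3.4)·-0.996) / (-4.4) = -1.049
Iteration 3:
  x = (6 - (-4)·-1.049) / (5) = 0.361
  y = (8 - (-3.4)·0.361) / (-4.4) = -2.097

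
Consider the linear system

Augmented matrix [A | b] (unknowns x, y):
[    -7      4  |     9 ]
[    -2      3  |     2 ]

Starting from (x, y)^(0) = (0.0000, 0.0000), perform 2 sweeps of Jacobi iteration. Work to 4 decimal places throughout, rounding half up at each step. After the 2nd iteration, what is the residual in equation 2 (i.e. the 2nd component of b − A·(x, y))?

0.7621

Iteration 1:
  x = (9 - (4)·0.0000) / (-7) = -1.2857
  y = (2 - (-2)·0.0000) / (3) = 0.6667
Iteration 2:
  x = (9 - (4)·0.6667) / (-7) = -0.9047
  y = (2 - (-2)·-1.2857) / (3) = -0.1905
Residual b − A·x = (3.4291, 0.7621)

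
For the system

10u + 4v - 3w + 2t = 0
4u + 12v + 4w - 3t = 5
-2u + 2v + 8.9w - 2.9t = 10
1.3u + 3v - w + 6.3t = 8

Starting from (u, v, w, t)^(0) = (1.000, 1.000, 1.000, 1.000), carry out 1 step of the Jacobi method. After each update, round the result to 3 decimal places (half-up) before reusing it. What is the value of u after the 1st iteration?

-0.300

Iteration 1:
  u = (0 - (4)·1.000 - (-3)·1.000 - (2)·1.000) / (10) = -0.300
  v = (5 - (4)·1.000 - (4)·1.000 - (-3)·1.000) / (12) = 0.000
  w = (10 - (-2)·1.000 - (2)·1.000 - (-2.9)·1.000) / (8.9) = 1.449
  t = (8 - (1.3)·1.000 - (3)·1.000 - (-1)·1.000) / (6.3) = 0.746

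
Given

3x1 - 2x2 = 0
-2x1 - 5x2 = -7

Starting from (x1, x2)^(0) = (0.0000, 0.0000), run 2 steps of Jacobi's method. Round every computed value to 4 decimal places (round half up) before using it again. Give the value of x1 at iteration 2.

0.9333

Iteration 1:
  x1 = (0 - (-2)·0.0000) / (3) = 0.0000
  x2 = (-7 - (-2)·0.0000) / (-5) = 1.4000
Iteration 2:
  x1 = (0 - (-2)·1.4000) / (3) = 0.9333
  x2 = (-7 - (-2)·0.0000) / (-5) = 1.4000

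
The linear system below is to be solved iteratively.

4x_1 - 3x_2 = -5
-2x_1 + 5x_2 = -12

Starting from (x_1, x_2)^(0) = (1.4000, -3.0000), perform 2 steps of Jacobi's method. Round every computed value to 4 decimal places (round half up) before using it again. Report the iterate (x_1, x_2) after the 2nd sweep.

Iteration 1:
  x_1 = (-5 - (-3)·-3.0000) / (4) = -3.5000
  x_2 = (-12 - (-2)·1.4000) / (5) = -1.8400
Iteration 2:
  x_1 = (-5 - (-3)·-1.8400) / (4) = -2.6300
  x_2 = (-12 - (-2)·-3.5000) / (5) = -3.8000

(-2.6300, -3.8000)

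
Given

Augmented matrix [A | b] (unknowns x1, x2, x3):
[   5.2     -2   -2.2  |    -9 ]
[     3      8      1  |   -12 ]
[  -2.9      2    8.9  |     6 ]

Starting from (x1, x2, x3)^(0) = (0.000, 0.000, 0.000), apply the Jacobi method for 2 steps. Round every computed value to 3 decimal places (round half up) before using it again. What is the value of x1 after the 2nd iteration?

Iteration 1:
  x1 = (-9 - (-2)·0.000 - (-2.2)·0.000) / (5.2) = -1.731
  x2 = (-12 - (3)·0.000 - (1)·0.000) / (8) = -1.500
  x3 = (6 - (-2.9)·0.000 - (2)·0.000) / (8.9) = 0.674
Iteration 2:
  x1 = (-9 - (-2)·-1.500 - (-2.2)·0.674) / (5.2) = -2.023
  x2 = (-12 - (3)·-1.731 - (1)·0.674) / (8) = -0.935
  x3 = (6 - (-2.9)·-1.731 - (2)·-1.500) / (8.9) = 0.447

-2.023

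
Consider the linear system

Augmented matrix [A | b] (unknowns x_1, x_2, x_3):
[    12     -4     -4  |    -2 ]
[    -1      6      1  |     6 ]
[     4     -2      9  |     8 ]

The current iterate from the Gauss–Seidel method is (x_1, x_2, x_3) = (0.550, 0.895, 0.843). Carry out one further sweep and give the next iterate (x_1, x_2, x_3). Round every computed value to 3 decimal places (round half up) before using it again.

(0.413, 0.928, 0.912)

One sweep:
  x_1 = (-2 - (-4)·0.895 - (-4)·0.843) / (12) = 0.413
  x_2 = (6 - (-1)·0.413 - (1)·0.843) / (6) = 0.928
  x_3 = (8 - (4)·0.413 - (-2)·0.928) / (9) = 0.912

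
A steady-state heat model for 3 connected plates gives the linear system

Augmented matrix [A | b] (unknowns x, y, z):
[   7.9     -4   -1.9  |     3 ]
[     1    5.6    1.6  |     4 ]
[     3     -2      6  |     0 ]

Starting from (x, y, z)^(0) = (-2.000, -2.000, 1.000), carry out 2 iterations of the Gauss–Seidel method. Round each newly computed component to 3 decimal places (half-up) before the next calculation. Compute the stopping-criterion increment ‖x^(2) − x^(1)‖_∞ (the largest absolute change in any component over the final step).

1.111

Iteration 1:
  x = (3 - (-4)·-2.000 - (-1.9)·1.000) / (7.9) = -0.392
  y = (4 - (1)·-0.392 - (1.6)·1.000) / (5.6) = 0.499
  z = (0 - (3)·-0.392 - (-2)·0.499) / (6) = 0.362
Iteration 2:
  x = (3 - (-4)·0.499 - (-1.9)·0.362) / (7.9) = 0.719
  y = (4 - (1)·0.719 - (1.6)·0.362) / (5.6) = 0.482
  z = (0 - (3)·0.719 - (-2)·0.482) / (6) = -0.199
Change: (1.111, -0.017, -0.561) → max |·| = 1.111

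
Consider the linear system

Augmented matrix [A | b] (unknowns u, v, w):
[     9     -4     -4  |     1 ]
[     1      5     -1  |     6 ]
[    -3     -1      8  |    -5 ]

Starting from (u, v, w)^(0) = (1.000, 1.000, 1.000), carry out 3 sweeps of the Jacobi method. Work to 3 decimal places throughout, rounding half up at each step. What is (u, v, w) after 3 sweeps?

(0.500, 1.062, -0.282)

Iteration 1:
  u = (1 - (-4)·1.000 - (-4)·1.000) / (9) = 1.000
  v = (6 - (1)·1.000 - (-1)·1.000) / (5) = 1.200
  w = (-5 - (-3)·1.000 - (-1)·1.000) / (8) = -0.125
Iteration 2:
  u = (1 - (-4)·1.200 - (-4)·-0.125) / (9) = 0.589
  v = (6 - (1)·1.000 - (-1)·-0.125) / (5) = 0.975
  w = (-5 - (-3)·1.000 - (-1)·1.200) / (8) = -0.100
Iteration 3:
  u = (1 - (-4)·0.975 - (-4)·-0.100) / (9) = 0.500
  v = (6 - (1)·0.589 - (-1)·-0.100) / (5) = 1.062
  w = (-5 - (-3)·0.589 - (-1)·0.975) / (8) = -0.282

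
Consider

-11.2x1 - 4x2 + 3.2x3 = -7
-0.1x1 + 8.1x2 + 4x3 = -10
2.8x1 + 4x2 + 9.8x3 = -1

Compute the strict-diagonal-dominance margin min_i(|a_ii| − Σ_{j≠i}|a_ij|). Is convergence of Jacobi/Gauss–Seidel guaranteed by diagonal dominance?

row 1: |-11.2| − (4+3.2) = 4
row 2: |8.1| − (0.1+4) = 4
row 3: |9.8| − (2.8+4) = 3
minimum over rows = 3 → strictly diagonally dominant (convergence guaranteed)

3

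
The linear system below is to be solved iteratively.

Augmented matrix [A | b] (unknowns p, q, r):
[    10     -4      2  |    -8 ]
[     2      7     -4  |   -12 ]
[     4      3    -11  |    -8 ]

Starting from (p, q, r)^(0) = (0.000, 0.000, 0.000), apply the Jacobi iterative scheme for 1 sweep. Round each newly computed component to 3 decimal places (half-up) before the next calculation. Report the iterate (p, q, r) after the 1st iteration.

(-0.800, -1.714, 0.727)

Iteration 1:
  p = (-8 - (-4)·0.000 - (2)·0.000) / (10) = -0.800
  q = (-12 - (2)·0.000 - (-4)·0.000) / (7) = -1.714
  r = (-8 - (4)·0.000 - (3)·0.000) / (-11) = 0.727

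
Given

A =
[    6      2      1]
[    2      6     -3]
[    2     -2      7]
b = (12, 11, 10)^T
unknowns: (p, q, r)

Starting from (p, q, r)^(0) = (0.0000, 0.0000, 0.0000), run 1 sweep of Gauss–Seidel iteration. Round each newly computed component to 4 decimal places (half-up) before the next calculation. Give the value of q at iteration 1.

Iteration 1:
  p = (12 - (2)·0.0000 - (1)·0.0000) / (6) = 2.0000
  q = (11 - (2)·2.0000 - (-3)·0.0000) / (6) = 1.1667
  r = (10 - (2)·2.0000 - (-2)·1.1667) / (7) = 1.1905

1.1667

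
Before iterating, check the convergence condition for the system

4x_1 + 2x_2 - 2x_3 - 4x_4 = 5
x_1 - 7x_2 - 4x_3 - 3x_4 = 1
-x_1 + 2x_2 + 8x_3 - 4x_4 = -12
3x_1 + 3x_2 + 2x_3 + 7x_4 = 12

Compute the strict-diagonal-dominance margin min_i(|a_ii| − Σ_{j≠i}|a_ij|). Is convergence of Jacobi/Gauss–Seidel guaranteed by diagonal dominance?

-4

row 1: |4| − (2+2+4) = -4
row 2: |-7| − (1+4+3) = -1
row 3: |8| − (1+2+4) = 1
row 4: |7| − (3+3+2) = -1
minimum over rows = -4 → not strictly diagonally dominant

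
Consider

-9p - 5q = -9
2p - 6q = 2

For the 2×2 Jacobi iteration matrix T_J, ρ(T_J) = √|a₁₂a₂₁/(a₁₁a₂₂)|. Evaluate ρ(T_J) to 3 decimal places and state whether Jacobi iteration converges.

0.430

a₁₂a₂₁/(a₁₁a₂₂) = (-5)·(2) / ((-9)·(-6)) = -0.185185
ρ = √|-0.185185| = √0.185185 = 0.430
ρ < 1, so Jacobi converges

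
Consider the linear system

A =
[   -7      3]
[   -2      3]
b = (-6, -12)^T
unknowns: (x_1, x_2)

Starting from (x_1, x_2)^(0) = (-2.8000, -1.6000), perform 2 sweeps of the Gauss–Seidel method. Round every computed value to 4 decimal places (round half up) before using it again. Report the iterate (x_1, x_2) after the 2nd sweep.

(-0.8082, -4.5388)

Iteration 1:
  x_1 = (-6 - (3)·-1.6000) / (-7) = 0.1714
  x_2 = (-12 - (-2)·0.1714) / (3) = -3.8857
Iteration 2:
  x_1 = (-6 - (3)·-3.8857) / (-7) = -0.8082
  x_2 = (-12 - (-2)·-0.8082) / (3) = -4.5388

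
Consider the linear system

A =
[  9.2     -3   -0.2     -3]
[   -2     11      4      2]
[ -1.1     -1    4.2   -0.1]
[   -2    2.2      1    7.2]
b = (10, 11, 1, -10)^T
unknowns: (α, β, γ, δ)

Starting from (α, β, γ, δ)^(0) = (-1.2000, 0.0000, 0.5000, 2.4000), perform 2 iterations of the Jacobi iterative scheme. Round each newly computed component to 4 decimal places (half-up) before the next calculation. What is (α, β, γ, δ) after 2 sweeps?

(0.5556, 1.6746, 0.7269, -0.9139)

Iteration 1:
  α = (10 - (-3)·0.0000 - (-0.2)·0.5000 - (-3)·2.4000) / (9.2) = 1.8804
  β = (11 - (-2)·-1.2000 - (4)·0.5000 - (2)·2.4000) / (11) = 0.1636
  γ = (1 - (-1.1)·-1.2000 - (-1)·0.0000 - (-0.1)·2.4000) / (4.2) = -0.0190
  δ = (-10 - (-2)·-1.2000 - (2.2)·0.0000 - (1)·0.5000) / (7.2) = -1.7917
Iteration 2:
  α = (10 - (-3)·0.1636 - (-0.2)·-0.0190 - (-3)·-1.7917) / (9.2) = 0.5556
  β = (11 - (-2)·1.8804 - (4)·-0.0190 - (2)·-1.7917) / (11) = 1.6746
  γ = (1 - (-1.1)·1.8804 - (-1)·0.1636 - (-0.1)·-1.7917) / (4.2) = 0.7269
  δ = (-10 - (-2)·1.8804 - (2.2)·0.1636 - (1)·-0.0190) / (7.2) = -0.9139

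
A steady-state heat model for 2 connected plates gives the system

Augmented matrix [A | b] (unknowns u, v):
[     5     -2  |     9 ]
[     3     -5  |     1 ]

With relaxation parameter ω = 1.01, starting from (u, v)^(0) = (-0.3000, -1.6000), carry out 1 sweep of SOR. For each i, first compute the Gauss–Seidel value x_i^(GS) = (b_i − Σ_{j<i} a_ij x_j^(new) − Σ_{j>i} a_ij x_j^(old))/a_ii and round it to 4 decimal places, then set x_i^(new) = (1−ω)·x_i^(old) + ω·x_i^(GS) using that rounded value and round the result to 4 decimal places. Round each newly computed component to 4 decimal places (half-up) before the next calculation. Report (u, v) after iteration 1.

Iteration 1:
  u: GS value = (9 - (-2)·-1.6000) / (5) = 1.1600;  u ← (1−ω)·-0.3000 + ω·1.1600 = 1.1746
  v: GS value = (1 - (3)·1.1746) / (-5) = 0.5048;  v ← (1−ω)·-1.6000 + ω·0.5048 = 0.5258

(1.1746, 0.5258)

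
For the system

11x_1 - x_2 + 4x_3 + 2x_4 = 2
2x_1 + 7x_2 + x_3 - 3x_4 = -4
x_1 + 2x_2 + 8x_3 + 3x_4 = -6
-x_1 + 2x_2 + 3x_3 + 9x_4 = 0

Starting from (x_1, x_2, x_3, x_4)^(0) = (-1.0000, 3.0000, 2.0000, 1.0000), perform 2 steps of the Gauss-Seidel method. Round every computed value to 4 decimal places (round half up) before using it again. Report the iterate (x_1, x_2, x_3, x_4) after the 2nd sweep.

Iteration 1:
  x_1 = (2 - (-1)·3.0000 - (4)·2.0000 - (2)·1.0000) / (11) = -0.4545
  x_2 = (-4 - (2)·-0.4545 - (1)·2.0000 - (-3)·1.0000) / (7) = -0.2987
  x_3 = (-6 - (1)·-0.4545 - (2)·-0.2987 - (3)·1.0000) / (8) = -0.9935
  x_4 = (0 - (-1)·-0.4545 - (2)·-0.2987 - (3)·-0.9935) / (9) = 0.3470
Iteration 2:
  x_1 = (2 - (-1)·-0.2987 - (4)·-0.9935 - (2)·0.3470) / (11) = 0.4528
  x_2 = (-4 - (2)·0.4528 - (1)·-0.9935 - (-3)·0.3470) / (7) = -0.4102
  x_3 = (-6 - (1)·0.4528 - (2)·-0.4102 - (3)·0.3470) / (8) = -0.8342
  x_4 = (0 - (-1)·0.4528 - (2)·-0.4102 - (3)·-0.8342) / (9) = 0.4195

(0.4528, -0.4102, -0.8342, 0.4195)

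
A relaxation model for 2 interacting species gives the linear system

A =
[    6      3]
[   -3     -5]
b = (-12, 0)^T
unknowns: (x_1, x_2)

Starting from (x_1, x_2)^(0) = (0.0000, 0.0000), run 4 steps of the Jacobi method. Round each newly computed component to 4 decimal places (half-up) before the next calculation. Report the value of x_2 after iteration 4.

Iteration 1:
  x_1 = (-12 - (3)·0.0000) / (6) = -2.0000
  x_2 = (0 - (-3)·0.0000) / (-5) = 0.0000
Iteration 2:
  x_1 = (-12 - (3)·0.0000) / (6) = -2.0000
  x_2 = (0 - (-3)·-2.0000) / (-5) = 1.2000
Iteration 3:
  x_1 = (-12 - (3)·1.2000) / (6) = -2.6000
  x_2 = (0 - (-3)·-2.0000) / (-5) = 1.2000
Iteration 4:
  x_1 = (-12 - (3)·1.2000) / (6) = -2.6000
  x_2 = (0 - (-3)·-2.6000) / (-5) = 1.5600

1.5600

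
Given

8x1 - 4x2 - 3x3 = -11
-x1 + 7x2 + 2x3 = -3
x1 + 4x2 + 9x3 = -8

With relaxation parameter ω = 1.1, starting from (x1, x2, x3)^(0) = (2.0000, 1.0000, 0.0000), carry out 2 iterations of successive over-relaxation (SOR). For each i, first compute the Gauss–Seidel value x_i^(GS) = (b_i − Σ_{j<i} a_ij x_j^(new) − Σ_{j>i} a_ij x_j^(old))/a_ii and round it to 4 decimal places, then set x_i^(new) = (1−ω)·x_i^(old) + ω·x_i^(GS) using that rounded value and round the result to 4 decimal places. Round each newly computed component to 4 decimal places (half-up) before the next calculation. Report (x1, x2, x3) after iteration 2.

Iteration 1:
  x1: GS value = (-11 - (-4)·1.0000 - (-3)·0.0000) / (8) = -0.8750;  x1 ← (1−ω)·2.0000 + ω·-0.8750 = -1.1625
  x2: GS value = (-3 - (-1)·-1.1625 - (2)·0.0000) / (7) = -0.5946;  x2 ← (1−ω)·1.0000 + ω·-0.5946 = -0.7541
  x3: GS value = (-8 - (1)·-1.1625 - (4)·-0.7541) / (9) = -0.4246;  x3 ← (1−ω)·0.0000 + ω·-0.4246 = -0.4671
Iteration 2:
  x1: GS value = (-11 - (-4)·-0.7541 - (-3)·-0.4671) / (8) = -1.9272;  x1 ← (1−ω)·-1.1625 + ω·-1.9272 = -2.0037
  x2: GS value = (-3 - (-1)·-2.0037 - (2)·-0.4671) / (7) = -0.5814;  x2 ← (1−ω)·-0.7541 + ω·-0.5814 = -0.5641
  x3: GS value = (-8 - (1)·-2.0037 - (4)·-0.5641) / (9) = -0.4155;  x3 ← (1−ω)·-0.4671 + ω·-0.4155 = -0.4103

(-2.0037, -0.5641, -0.4103)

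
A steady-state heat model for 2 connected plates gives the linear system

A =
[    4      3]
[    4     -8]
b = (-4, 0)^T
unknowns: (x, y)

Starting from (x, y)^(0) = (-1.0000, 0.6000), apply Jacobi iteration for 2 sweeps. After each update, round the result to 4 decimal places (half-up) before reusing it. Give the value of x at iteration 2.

-0.6250

Iteration 1:
  x = (-4 - (3)·0.6000) / (4) = -1.4500
  y = (0 - (4)·-1.0000) / (-8) = -0.5000
Iteration 2:
  x = (-4 - (3)·-0.5000) / (4) = -0.6250
  y = (0 - (4)·-1.4500) / (-8) = -0.7250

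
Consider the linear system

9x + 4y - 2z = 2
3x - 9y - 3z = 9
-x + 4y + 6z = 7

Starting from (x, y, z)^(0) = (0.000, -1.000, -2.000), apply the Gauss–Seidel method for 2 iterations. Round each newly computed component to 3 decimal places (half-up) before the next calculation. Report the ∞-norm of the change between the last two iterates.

0.985

Iteration 1:
  x = (2 - (4)·-1.000 - (-2)·-2.000) / (9) = 0.222
  y = (9 - (3)·0.222 - (-3)·-2.000) / (-9) = -0.259
  z = (7 - (-1)·0.222 - (4)·-0.259) / (6) = 1.376
Iteration 2:
  x = (2 - (4)·-0.259 - (-2)·1.376) / (9) = 0.643
  y = (9 - (3)·0.643 - (-3)·1.376) / (-9) = -1.244
  z = (7 - (-1)·0.643 - (4)·-1.244) / (6) = 2.103
Change: (0.421, -0.985, 0.727) → max |·| = 0.985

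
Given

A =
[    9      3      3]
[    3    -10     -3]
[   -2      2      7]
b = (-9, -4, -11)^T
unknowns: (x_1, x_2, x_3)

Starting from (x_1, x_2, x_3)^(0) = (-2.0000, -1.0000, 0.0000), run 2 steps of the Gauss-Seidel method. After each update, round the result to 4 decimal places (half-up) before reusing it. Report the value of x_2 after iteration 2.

Iteration 1:
  x_1 = (-9 - (3)·-1.0000 - (3)·0.0000) / (9) = -0.6667
  x_2 = (-4 - (3)·-0.6667 - (-3)·0.0000) / (-10) = 0.2000
  x_3 = (-11 - (-2)·-0.6667 - (2)·0.2000) / (7) = -1.8191
Iteration 2:
  x_1 = (-9 - (3)·0.2000 - (3)·-1.8191) / (9) = -0.4603
  x_2 = (-4 - (3)·-0.4603 - (-3)·-1.8191) / (-10) = 0.8076
  x_3 = (-11 - (-2)·-0.4603 - (2)·0.8076) / (7) = -1.9337

0.8076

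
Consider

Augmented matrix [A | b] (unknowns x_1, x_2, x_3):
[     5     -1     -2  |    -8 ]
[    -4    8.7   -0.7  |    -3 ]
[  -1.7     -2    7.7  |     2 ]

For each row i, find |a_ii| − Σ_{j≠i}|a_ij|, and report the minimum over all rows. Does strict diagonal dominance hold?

2

row 1: |5| − (1+2) = 2
row 2: |8.7| − (4+0.7) = 4
row 3: |7.7| − (1.7+2) = 4
minimum over rows = 2 → strictly diagonally dominant (convergence guaranteed)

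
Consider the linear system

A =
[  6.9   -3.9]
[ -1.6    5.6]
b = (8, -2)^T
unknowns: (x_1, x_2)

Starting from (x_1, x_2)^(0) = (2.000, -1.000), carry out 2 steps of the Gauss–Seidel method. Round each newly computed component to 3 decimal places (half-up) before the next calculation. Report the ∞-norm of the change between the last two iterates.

0.460

Iteration 1:
  x_1 = (8 - (-3.9)·-1.000) / (6.9) = 0.594
  x_2 = (-2 - (-1.6)·0.594) / (5.6) = -0.187
Iteration 2:
  x_1 = (8 - (-3.9)·-0.187) / (6.9) = 1.054
  x_2 = (-2 - (-1.6)·1.054) / (5.6) = -0.056
Change: (0.460, 0.131) → max |·| = 0.460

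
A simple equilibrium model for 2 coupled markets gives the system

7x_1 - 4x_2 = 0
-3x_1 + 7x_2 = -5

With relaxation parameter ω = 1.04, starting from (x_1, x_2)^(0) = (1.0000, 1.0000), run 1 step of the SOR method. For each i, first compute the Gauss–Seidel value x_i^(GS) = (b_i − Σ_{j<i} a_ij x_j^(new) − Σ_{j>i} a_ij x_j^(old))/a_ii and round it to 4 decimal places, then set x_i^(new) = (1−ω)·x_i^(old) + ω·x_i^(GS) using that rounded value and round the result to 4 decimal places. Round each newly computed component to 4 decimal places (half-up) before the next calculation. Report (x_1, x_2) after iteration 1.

Iteration 1:
  x_1: GS value = (0 - (-4)·1.0000) / (7) = 0.5714;  x_1 ← (1−ω)·1.0000 + ω·0.5714 = 0.5543
  x_2: GS value = (-5 - (-3)·0.5543) / (7) = -0.4767;  x_2 ← (1−ω)·1.0000 + ω·-0.4767 = -0.5358

(0.5543, -0.5358)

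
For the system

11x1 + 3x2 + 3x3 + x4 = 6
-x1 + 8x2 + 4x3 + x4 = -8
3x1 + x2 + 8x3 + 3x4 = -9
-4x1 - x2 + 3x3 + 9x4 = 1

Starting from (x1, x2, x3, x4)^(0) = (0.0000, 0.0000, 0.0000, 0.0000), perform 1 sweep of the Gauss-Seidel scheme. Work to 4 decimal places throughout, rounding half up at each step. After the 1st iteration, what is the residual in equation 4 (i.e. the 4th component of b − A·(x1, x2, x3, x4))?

-0.0001

Iteration 1:
  x1 = (6 - (3)·0.0000 - (3)·0.0000 - (1)·0.0000) / (11) = 0.5455
  x2 = (-8 - (-1)·0.5455 - (4)·0.0000 - (1)·0.0000) / (8) = -0.9318
  x3 = (-9 - (3)·0.5455 - (1)·-0.9318 - (3)·0.0000) / (8) = -1.2131
  x4 = (1 - (-4)·0.5455 - (-1)·-0.9318 - (3)·-1.2131) / (9) = 0.6544
Residual b − A·x = (5.7798, 4.1979, -1.9631, -0.0001)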